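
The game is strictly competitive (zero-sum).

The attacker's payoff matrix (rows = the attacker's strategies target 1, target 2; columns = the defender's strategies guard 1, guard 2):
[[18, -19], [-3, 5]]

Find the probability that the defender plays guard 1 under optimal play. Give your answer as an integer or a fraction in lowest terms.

Row minima are -19 and -3, so the attacker's maximin is -3; column maxima are 18 and 5, so the defender's minimax is 5. These differ, so the equilibrium is in mixed strategies.
Let the defender play guard 1 with probability q. The attacker is indifferent when 18q − 19(1−q) = −3q + 5(1−q), giving q = 8/15.

8/15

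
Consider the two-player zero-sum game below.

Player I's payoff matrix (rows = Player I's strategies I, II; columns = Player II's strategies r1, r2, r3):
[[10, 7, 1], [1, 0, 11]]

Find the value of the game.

Column r1 is strictly dominated by r2 for Player II (it gives Player I more in every row).
The remaining 2×2 game on (I, II) × (r2, r3) has no saddle point. Let Player I play I with probability p; indifference gives 7p = p + 11(1−p), so p = 11/17.
Similarly Player II's optimal q on r2 is 10/17, and the value is 7·(10/17) + (1)·(7/17) = 77/17.

77/17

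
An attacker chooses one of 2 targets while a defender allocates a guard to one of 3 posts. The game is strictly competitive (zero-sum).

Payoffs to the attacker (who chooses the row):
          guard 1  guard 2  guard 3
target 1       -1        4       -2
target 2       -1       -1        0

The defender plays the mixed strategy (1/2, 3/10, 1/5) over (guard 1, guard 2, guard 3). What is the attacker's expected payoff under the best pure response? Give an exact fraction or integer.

3/10

target 1: (-1)·(1/2) + (4)·(3/10) + (-2)·(1/5) = 3/10.
target 2: (-1)·(1/2) + (-1)·(3/10) + (0)·(1/5) = -4/5.
The best pure response is target 1 with expected payoff 3/10.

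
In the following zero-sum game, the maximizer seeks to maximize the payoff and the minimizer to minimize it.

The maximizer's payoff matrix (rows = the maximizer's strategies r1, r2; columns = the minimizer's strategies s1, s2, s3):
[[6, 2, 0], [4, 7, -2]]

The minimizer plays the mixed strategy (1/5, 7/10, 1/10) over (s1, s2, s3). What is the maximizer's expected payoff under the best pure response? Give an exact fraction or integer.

11/2

r1: (6)·(1/5) + (2)·(7/10) + (0)·(1/10) = 13/5.
r2: (4)·(1/5) + (7)·(7/10) + (-2)·(1/10) = 11/2.
The best pure response is r2 with expected payoff 11/2.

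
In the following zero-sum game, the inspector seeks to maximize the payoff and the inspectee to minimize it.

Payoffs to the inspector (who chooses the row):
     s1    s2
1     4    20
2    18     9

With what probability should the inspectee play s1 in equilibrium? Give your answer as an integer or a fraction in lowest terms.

11/25

Row minima are 4 and 9, so the inspector's maximin is 9; column maxima are 18 and 20, so the inspectee's minimax is 18. These differ, so the equilibrium is in mixed strategies.
Let the inspectee play s1 with probability q. The inspector is indifferent when 4q + 20(1−q) = 18q + 9(1−q), giving q = 11/25.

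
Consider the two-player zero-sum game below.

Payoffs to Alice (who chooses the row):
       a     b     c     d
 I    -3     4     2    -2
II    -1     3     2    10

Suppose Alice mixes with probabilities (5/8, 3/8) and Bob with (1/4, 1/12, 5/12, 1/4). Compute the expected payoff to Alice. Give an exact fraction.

Against (1/4, 1/12, 5/12, 1/4), each row's expected payoff is I: -1/12; II: 10/3.
Taking the (5/8, 3/8)-weighted average: (5/8)·(-1/12) + (3/8)·(10/3) = 115/96.

115/96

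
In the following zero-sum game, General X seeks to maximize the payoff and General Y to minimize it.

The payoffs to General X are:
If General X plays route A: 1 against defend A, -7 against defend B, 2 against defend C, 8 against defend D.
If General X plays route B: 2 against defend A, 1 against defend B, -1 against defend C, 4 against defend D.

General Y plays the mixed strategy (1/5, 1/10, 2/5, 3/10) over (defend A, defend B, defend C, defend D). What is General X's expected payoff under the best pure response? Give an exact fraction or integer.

27/10

route A: (1)·(1/5) + (-7)·(1/10) + (2)·(2/5) + (8)·(3/10) = 27/10.
route B: (2)·(1/5) + (1)·(1/10) + (-1)·(2/5) + (4)·(3/10) = 13/10.
The best pure response is route A with expected payoff 27/10.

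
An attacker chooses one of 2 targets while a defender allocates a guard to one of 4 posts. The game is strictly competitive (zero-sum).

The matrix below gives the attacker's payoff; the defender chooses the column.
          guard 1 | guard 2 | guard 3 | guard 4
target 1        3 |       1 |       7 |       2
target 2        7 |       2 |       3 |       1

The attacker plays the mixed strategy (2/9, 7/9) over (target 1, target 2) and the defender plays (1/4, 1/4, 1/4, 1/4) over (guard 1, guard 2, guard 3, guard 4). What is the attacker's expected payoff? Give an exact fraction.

13/4

Against (1/4, 1/4, 1/4, 1/4), each row's expected payoff is target 1: 13/4; target 2: 13/4.
Taking the (2/9, 7/9)-weighted average: (2/9)·(13/4) + (7/9)·(13/4) = 13/4.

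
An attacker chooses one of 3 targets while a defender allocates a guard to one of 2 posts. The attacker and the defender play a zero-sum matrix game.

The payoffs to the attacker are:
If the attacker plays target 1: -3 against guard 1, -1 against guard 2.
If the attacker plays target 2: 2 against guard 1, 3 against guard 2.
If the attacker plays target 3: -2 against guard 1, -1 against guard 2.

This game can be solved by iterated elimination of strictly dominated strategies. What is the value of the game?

Column guard 2 is strictly dominated by guard 1 for the defender (-3<-1, 2<3, -2<-1); eliminate guard 2.
Row target 1 is strictly dominated by row target 2 (2>-3); eliminate target 1.
Row target 3 is strictly dominated by row target 2 (2>-2); eliminate target 3.
Only (target 2, guard 1) remains, with payoff 2.

2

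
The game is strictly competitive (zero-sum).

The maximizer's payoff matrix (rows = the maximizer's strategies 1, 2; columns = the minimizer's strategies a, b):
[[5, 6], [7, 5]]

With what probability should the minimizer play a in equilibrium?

Row minima are 5 and 5, so the maximizer's maximin is 5; column maxima are 7 and 6, so the minimizer's minimax is 6. These differ, so the equilibrium is in mixed strategies.
Let the minimizer play a with probability q. The maximizer is indifferent when 5q + 6(1−q) = 7q + 5(1−q), giving q = 1/3.

1/3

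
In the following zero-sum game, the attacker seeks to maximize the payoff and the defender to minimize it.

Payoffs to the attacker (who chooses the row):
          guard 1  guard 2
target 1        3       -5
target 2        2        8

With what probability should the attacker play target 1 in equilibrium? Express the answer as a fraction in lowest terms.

3/7

Row minima are -5 and 2, so the attacker's maximin is 2; column maxima are 3 and 8, so the defender's minimax is 3. These differ, so the equilibrium is in mixed strategies.
Let the attacker play target 1 with probability p. The defender is indifferent when 3p + 2(1−p) = −5p + 8(1−p), giving p = 3/7.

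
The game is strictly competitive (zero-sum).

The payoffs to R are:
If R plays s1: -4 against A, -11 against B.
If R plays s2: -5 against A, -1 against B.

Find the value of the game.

Row minima are -11 and -5, so R's maximin is -5; column maxima are -4 and -1, so C's minimax is -4. These differ, so the equilibrium is in mixed strategies.
Let R play s1 with probability p. C is indifferent when −4p − 5(1−p) = −11p − (1−p), giving p = 4/11.
Let C play A with probability q. R is indifferent when −4q − 11(1−q) = −5q − (1−q), giving q = 10/11.
The value is -4·(10/11) + (-11)·(1/11) = -51/11.

-51/11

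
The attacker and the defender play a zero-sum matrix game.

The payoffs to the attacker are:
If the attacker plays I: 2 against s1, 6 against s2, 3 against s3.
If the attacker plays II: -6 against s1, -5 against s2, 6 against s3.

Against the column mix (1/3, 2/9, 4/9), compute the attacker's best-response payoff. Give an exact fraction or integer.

I: (2)·(1/3) + (6)·(2/9) + (3)·(4/9) = 10/3.
II: (-6)·(1/3) + (-5)·(2/9) + (6)·(4/9) = -4/9.
The best pure response is I with expected payoff 10/3.

10/3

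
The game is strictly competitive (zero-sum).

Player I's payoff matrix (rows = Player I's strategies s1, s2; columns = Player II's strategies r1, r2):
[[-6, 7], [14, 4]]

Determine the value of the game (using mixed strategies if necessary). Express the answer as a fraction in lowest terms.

Row minima are -6 and 4, so Player I's maximin is 4; column maxima are 14 and 7, so Player II's minimax is 7. These differ, so the equilibrium is in mixed strategies.
Let Player I play s1 with probability p. Player II is indifferent when −6p + 14(1−p) = 7p + 4(1−p), giving p = 10/23.
Let Player II play r1 with probability q. Player I is indifferent when −6q + 7(1−q) = 14q + 4(1−q), giving q = 3/23.
The value is -6·(3/23) + (7)·(20/23) = 122/23.

122/23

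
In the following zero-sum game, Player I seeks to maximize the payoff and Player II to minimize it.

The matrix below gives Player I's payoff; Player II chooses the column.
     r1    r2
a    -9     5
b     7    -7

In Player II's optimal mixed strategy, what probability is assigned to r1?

Row minima are -9 and -7, so Player I's maximin is -7; column maxima are 7 and 5, so Player II's minimax is 5. These differ, so the equilibrium is in mixed strategies.
Let Player II play r1 with probability q. Player I is indifferent when −9q + 5(1−q) = 7q − 7(1−q), giving q = 3/7.

3/7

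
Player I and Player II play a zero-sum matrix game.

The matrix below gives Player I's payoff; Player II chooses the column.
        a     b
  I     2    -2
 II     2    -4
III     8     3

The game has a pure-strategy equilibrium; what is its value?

3

Row minima: -2, -4, 3 → Player I's maximin is 3.
Column maxima: 8, 3 → Player II's minimax is 3.
They coincide at (III, b), so the value is 3.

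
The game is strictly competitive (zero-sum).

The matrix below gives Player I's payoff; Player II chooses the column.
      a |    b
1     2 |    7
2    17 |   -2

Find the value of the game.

41/8

Row minima are 2 and -2, so Player I's maximin is 2; column maxima are 17 and 7, so Player II's minimax is 7. These differ, so the equilibrium is in mixed strategies.
Let Player I play 1 with probability p. Player II is indifferent when 2p + 17(1−p) = 7p − 2(1−p), giving p = 19/24.
Let Player II play a with probability q. Player I is indifferent when 2q + 7(1−q) = 17q − 2(1−q), giving q = 3/8.
The value is 2·(3/8) + (7)·(5/8) = 41/8.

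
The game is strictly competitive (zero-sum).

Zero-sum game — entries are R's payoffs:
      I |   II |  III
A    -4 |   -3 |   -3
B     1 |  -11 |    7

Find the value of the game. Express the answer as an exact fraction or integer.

-47/13

Column III is strictly dominated by I for C (it gives R more in every row).
The remaining 2×2 game on (A, B) × (I, II) has no saddle point. Let R play A with probability p; indifference gives −4p + (1−p) = −3p − 11(1−p), so p = 12/13.
Similarly C's optimal q on I is 8/13, and the value is -4·(8/13) + (-3)·(5/13) = -47/13.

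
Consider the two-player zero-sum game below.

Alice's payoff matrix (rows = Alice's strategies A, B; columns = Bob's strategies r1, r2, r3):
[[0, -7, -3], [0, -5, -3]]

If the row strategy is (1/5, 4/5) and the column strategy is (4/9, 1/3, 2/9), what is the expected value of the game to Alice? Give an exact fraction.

Against (4/9, 1/3, 2/9), each row's expected payoff is A: -3; B: -7/3.
Taking the (1/5, 4/5)-weighted average: (1/5)·(-3) + (4/5)·(-7/3) = -37/15.

-37/15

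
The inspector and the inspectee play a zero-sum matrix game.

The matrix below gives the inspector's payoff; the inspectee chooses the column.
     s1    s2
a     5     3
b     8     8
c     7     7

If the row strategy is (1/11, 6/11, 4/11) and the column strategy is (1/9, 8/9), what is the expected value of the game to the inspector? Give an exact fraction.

713/99

Against (1/9, 8/9), each row's expected payoff is a: 29/9; b: 8; c: 7.
Taking the (1/11, 6/11, 4/11)-weighted average: (1/11)·(29/9) + (6/11)·(8) + (4/11)·(7) = 713/99.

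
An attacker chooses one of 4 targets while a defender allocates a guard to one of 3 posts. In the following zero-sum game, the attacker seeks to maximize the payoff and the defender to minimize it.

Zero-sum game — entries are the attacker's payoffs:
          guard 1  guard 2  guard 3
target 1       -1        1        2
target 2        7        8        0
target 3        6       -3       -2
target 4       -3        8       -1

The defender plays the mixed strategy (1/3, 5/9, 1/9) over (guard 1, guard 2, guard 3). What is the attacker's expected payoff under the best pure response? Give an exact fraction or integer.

target 1: (-1)·(1/3) + (1)·(5/9) + (2)·(1/9) = 4/9.
target 2: (7)·(1/3) + (8)·(5/9) + (0)·(1/9) = 61/9.
target 3: (6)·(1/3) + (-3)·(5/9) + (-2)·(1/9) = 1/9.
target 4: (-3)·(1/3) + (8)·(5/9) + (-1)·(1/9) = 10/3.
The best pure response is target 2 with expected payoff 61/9.

61/9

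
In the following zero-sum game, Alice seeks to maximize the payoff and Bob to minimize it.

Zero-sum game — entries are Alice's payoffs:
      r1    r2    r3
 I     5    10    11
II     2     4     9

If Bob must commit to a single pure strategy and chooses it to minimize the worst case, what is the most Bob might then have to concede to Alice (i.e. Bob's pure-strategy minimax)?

The worst case (largest entry) in each column is r1: 5, r2: 10, r3: 11.
The best (smallest) of these is 5.

5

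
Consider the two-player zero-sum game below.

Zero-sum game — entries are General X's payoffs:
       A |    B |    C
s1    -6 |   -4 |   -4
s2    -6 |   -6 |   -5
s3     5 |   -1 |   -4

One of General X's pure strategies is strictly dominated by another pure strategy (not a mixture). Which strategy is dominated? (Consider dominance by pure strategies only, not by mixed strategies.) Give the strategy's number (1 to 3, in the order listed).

2

Compare s2 with s3: 5 > -6, -1 > -6, -4 > -5.
So s3 strictly dominates s2 for General X; s2 is strictly dominated.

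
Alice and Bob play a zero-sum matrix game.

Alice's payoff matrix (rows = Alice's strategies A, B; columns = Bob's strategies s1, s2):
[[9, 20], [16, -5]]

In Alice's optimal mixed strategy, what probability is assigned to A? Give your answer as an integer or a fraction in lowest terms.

Row minima are 9 and -5, so Alice's maximin is 9; column maxima are 16 and 20, so Bob's minimax is 16. These differ, so the equilibrium is in mixed strategies.
Let Alice play A with probability p. Bob is indifferent when 9p + 16(1−p) = 20p − 5(1−p), giving p = 21/32.

21/32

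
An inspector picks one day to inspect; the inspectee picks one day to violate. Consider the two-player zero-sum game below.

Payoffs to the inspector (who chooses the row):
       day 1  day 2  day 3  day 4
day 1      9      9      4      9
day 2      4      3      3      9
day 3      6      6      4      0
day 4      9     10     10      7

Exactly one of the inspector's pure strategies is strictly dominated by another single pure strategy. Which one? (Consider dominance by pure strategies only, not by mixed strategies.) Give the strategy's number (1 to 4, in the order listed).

Compare day 3 with day 4: 9 > 6, 10 > 6, 10 > 4, 7 > 0.
So day 4 strictly dominates day 3 for the inspector; day 3 is strictly dominated.

3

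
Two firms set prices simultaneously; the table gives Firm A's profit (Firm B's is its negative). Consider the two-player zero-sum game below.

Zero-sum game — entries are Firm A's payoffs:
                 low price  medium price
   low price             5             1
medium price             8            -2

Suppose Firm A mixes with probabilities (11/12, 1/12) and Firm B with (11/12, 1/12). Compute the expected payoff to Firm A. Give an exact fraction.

39/8

Against (11/12, 1/12), each row's expected payoff is low price: 14/3; medium price: 43/6.
Taking the (11/12, 1/12)-weighted average: (11/12)·(14/3) + (1/12)·(43/6) = 39/8.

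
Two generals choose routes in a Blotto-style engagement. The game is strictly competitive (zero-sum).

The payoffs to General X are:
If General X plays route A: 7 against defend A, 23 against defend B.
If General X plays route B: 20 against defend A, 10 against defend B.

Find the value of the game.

Row minima are 7 and 10, so General X's maximin is 10; column maxima are 20 and 23, so General Y's minimax is 20. These differ, so the equilibrium is in mixed strategies.
Let General X play route A with probability p. General Y is indifferent when 7p + 20(1−p) = 23p + 10(1−p), giving p = 5/13.
Let General Y play defend A with probability q. General X is indifferent when 7q + 23(1−q) = 20q + 10(1−q), giving q = 1/2.
The value is 7·(1/2) + (23)·(1/2) = 15.

15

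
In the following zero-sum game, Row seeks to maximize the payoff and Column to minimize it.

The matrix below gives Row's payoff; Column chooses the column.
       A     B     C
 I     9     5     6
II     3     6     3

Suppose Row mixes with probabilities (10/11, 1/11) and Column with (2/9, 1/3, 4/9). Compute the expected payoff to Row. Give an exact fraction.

202/33

Against (2/9, 1/3, 4/9), each row's expected payoff is I: 19/3; II: 4.
Taking the (10/11, 1/11)-weighted average: (10/11)·(19/3) + (1/11)·(4) = 202/33.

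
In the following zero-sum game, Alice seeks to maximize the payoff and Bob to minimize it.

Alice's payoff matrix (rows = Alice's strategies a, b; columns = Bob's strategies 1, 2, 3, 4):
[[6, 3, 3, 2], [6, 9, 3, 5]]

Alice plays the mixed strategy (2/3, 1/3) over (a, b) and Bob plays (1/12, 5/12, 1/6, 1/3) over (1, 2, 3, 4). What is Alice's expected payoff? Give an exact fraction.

Against (1/12, 5/12, 1/6, 1/3), each row's expected payoff is a: 35/12; b: 77/12.
Taking the (2/3, 1/3)-weighted average: (2/3)·(35/12) + (1/3)·(77/12) = 49/12.

49/12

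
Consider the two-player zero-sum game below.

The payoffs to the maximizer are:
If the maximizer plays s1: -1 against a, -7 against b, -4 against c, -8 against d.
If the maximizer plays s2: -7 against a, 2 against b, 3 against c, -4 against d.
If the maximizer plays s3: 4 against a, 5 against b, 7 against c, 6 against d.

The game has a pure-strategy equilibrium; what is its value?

Row minima: -8, -7, 4 → the maximizer's maximin is 4.
Column maxima: 4, 5, 7, 6 → the minimizer's minimax is 4.
They coincide at (s3, a), so the value is 4.

4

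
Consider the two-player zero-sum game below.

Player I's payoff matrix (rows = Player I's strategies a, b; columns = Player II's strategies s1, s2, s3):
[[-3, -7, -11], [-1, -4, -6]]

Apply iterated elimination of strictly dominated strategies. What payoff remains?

Column s1 is strictly dominated by s2 for Player II (-7<-3, -4<-1); eliminate s1.
Column s2 is strictly dominated by s3 for Player II (-11<-7, -6<-4); eliminate s2.
Row a is strictly dominated by row b (-6>-11); eliminate a.
Only (b, s3) remains, with payoff -6.

-6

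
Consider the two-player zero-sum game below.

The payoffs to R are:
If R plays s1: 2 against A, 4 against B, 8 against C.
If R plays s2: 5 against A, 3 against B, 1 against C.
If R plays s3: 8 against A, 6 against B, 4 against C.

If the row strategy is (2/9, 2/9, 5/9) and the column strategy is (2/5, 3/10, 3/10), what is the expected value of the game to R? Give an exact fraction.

Against (2/5, 3/10, 3/10), each row's expected payoff is s1: 22/5; s2: 16/5; s3: 31/5.
Taking the (2/9, 2/9, 5/9)-weighted average: (2/9)·(22/5) + (2/9)·(16/5) + (5/9)·(31/5) = 77/15.

77/15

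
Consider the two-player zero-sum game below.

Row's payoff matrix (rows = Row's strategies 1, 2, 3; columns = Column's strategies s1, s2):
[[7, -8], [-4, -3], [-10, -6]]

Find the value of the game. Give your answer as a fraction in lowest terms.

Row 3 is strictly dominated by row 2, so Row never plays it.
The remaining 2×2 game on (1, 2) × (s1, s2) has no saddle point. Let Row play 1 with probability p; indifference gives 7p − 4(1−p) = −8p − 3(1−p), so p = 1/16.
Similarly Column's optimal q on s1 is 5/16, and the value is 7·(5/16) + (-8)·(11/16) = -53/16.

-53/16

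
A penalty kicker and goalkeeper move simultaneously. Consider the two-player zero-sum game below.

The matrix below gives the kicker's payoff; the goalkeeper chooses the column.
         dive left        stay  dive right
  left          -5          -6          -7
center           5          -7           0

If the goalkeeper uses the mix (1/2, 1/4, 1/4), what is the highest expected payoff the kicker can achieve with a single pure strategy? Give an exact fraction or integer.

3/4

left: (-5)·(1/2) + (-6)·(1/4) + (-7)·(1/4) = -23/4.
center: (5)·(1/2) + (-7)·(1/4) + (0)·(1/4) = 3/4.
The best pure response is center with expected payoff 3/4.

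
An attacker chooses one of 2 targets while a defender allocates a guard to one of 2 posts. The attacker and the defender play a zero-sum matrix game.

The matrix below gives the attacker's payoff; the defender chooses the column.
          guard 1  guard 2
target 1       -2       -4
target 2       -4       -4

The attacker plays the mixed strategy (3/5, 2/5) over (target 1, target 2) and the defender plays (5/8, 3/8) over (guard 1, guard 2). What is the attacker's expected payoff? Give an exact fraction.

-13/4

Against (5/8, 3/8), each row's expected payoff is target 1: -11/4; target 2: -4.
Taking the (3/5, 2/5)-weighted average: (3/5)·(-11/4) + (2/5)·(-4) = -13/4.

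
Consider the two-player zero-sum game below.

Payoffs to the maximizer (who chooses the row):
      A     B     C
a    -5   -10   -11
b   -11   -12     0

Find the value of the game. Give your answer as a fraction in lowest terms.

Column A is strictly dominated by B for the minimizer (it gives the maximizer more in every row).
The remaining 2×2 game on (a, b) × (B, C) has no saddle point. Let the maximizer play a with probability p; indifference gives −10p − 12(1−p) = −11p, so p = 12/13.
Similarly the minimizer's optimal q on B is 11/13, and the value is -10·(11/13) + (-11)·(2/13) = -132/13.

-132/13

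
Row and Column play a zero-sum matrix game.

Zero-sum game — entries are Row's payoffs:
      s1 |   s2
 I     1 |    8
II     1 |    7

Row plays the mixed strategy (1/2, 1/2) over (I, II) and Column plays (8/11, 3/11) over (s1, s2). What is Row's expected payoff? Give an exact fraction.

Against (8/11, 3/11), each row's expected payoff is I: 32/11; II: 29/11.
Taking the (1/2, 1/2)-weighted average: (1/2)·(32/11) + (1/2)·(29/11) = 61/22.

61/22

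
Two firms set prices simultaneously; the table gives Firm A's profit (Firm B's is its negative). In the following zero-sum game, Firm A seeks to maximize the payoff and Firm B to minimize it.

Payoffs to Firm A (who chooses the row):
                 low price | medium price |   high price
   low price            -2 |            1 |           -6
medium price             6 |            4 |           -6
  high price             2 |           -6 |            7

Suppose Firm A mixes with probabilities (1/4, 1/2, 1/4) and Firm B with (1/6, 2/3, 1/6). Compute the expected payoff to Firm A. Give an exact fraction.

Against (1/6, 2/3, 1/6), each row's expected payoff is low price: -2/3; medium price: 8/3; high price: -5/2.
Taking the (1/4, 1/2, 1/4)-weighted average: (1/4)·(-2/3) + (1/2)·(8/3) + (1/4)·(-5/2) = 13/24.

13/24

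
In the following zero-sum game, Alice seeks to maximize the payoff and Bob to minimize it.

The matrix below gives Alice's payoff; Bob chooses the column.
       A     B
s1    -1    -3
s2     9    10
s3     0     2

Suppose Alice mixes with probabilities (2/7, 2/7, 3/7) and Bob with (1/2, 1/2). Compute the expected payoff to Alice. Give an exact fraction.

Against (1/2, 1/2), each row's expected payoff is s1: -2; s2: 19/2; s3: 1.
Taking the (2/7, 2/7, 3/7)-weighted average: (2/7)·(-2) + (2/7)·(19/2) + (3/7)·(1) = 18/7.

18/7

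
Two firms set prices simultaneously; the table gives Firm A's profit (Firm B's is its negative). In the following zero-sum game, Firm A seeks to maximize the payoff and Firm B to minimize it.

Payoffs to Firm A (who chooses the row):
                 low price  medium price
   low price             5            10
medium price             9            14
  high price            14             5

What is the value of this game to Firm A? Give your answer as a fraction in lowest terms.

151/14

Row low price is strictly dominated by row medium price, so Firm A never plays it.
The remaining 2×2 game on (medium price, high price) × (low price, medium price) has no saddle point. Let Firm A play medium price with probability p; indifference gives 9p + 14(1−p) = 14p + 5(1−p), so p = 9/14.
Similarly Firm B's optimal q on low price is 9/14, and the value is 9·(9/14) + (14)·(5/14) = 151/14.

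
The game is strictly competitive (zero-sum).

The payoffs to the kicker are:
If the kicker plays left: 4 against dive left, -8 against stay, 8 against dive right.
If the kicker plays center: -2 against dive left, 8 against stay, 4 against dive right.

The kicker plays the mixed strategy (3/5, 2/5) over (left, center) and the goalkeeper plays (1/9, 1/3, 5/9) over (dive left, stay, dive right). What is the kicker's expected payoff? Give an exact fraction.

16/5

Against (1/9, 1/3, 5/9), each row's expected payoff is left: 20/9; center: 14/3.
Taking the (3/5, 2/5)-weighted average: (3/5)·(20/9) + (2/5)·(14/3) = 16/5.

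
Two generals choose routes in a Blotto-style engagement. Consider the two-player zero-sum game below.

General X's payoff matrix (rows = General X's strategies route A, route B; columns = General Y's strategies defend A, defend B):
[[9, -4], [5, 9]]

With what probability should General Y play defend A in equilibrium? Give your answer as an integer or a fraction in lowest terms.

13/17

Row minima are -4 and 5, so General X's maximin is 5; column maxima are 9 and 9, so General Y's minimax is 9. These differ, so the equilibrium is in mixed strategies.
Let General Y play defend A with probability q. General X is indifferent when 9q − 4(1−q) = 5q + 9(1−q), giving q = 13/17.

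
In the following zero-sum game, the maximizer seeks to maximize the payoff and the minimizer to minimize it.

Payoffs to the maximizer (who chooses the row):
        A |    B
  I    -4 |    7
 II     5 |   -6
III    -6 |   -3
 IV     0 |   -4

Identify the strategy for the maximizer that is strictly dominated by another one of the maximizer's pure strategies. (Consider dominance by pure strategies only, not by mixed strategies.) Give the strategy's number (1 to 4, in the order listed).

3

Compare III with I: -4 > -6, 7 > -3.
So I strictly dominates III for the maximizer; III is strictly dominated.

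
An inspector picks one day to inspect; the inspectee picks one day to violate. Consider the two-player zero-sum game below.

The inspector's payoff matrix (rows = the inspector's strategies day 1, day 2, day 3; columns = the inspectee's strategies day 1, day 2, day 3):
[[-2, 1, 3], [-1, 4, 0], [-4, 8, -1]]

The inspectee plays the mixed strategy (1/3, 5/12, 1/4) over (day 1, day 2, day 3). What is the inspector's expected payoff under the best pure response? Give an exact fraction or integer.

7/4

day 1: (-2)·(1/3) + (1)·(5/12) + (3)·(1/4) = 1/2.
day 2: (-1)·(1/3) + (4)·(5/12) + (0)·(1/4) = 4/3.
day 3: (-4)·(1/3) + (8)·(5/12) + (-1)·(1/4) = 7/4.
The best pure response is day 3 with expected payoff 7/4.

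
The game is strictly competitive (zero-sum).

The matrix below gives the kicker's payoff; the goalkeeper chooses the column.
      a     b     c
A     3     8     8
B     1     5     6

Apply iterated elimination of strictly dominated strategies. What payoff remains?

3

Row B is strictly dominated by row A (3>1, 8>5, 8>6); eliminate B.
Column b is strictly dominated by a for the goalkeeper (3<8); eliminate b.
Column c is strictly dominated by a for the goalkeeper (3<8); eliminate c.
Only (A, a) remains, with payoff 3.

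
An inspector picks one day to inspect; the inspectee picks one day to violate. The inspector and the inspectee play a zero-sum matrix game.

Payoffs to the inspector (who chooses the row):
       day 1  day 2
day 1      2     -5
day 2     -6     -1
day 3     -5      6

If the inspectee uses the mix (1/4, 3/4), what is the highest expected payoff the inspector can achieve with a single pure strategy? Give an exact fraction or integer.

day 1: (2)·(1/4) + (-5)·(3/4) = -13/4.
day 2: (-6)·(1/4) + (-1)·(3/4) = -9/4.
day 3: (-5)·(1/4) + (6)·(3/4) = 13/4.
The best pure response is day 3 with expected payoff 13/4.

13/4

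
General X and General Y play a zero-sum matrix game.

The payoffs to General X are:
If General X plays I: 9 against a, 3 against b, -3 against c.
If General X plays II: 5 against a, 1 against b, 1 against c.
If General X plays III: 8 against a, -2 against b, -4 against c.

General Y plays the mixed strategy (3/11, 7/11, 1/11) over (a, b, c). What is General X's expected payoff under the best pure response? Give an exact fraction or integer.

I: (9)·(3/11) + (3)·(7/11) + (-3)·(1/11) = 45/11.
II: (5)·(3/11) + (1)·(7/11) + (1)·(1/11) = 23/11.
III: (8)·(3/11) + (-2)·(7/11) + (-4)·(1/11) = 6/11.
The best pure response is I with expected payoff 45/11.

45/11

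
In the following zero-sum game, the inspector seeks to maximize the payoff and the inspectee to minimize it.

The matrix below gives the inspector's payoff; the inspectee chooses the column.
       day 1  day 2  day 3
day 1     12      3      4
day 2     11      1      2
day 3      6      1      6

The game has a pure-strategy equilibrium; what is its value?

Row minima: 3, 1, 1 → the inspector's maximin is 3.
Column maxima: 12, 3, 6 → the inspectee's minimax is 3.
They coincide at (day 1, day 2), so the value is 3.

3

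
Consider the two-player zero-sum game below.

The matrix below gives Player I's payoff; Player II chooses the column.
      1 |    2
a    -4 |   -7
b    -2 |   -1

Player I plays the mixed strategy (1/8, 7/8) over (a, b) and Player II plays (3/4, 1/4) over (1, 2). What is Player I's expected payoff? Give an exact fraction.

Against (3/4, 1/4), each row's expected payoff is a: -19/4; b: -7/4.
Taking the (1/8, 7/8)-weighted average: (1/8)·(-19/4) + (7/8)·(-7/4) = -17/8.

-17/8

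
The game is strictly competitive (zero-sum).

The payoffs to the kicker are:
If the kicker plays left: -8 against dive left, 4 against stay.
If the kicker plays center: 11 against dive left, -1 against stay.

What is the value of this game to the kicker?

3/2

Row minima are -8 and -1, so the kicker's maximin is -1; column maxima are 11 and 4, so the goalkeeper's minimax is 4. These differ, so the equilibrium is in mixed strategies.
Let the kicker play left with probability p. The goalkeeper is indifferent when −8p + 11(1−p) = 4p − (1−p), giving p = 1/2.
Let the goalkeeper play dive left with probability q. The kicker is indifferent when −8q + 4(1−q) = 11q − (1−q), giving q = 5/24.
The value is -8·(5/24) + (4)·(19/24) = 3/2.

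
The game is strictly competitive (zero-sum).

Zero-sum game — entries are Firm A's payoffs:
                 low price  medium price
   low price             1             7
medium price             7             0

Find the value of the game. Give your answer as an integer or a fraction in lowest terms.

49/13

Row minima are 1 and 0, so Firm A's maximin is 1; column maxima are 7 and 7, so Firm B's minimax is 7. These differ, so the equilibrium is in mixed strategies.
Let Firm A play low price with probability p. Firm B is indifferent when p + 7(1−p) = 7p, giving p = 7/13.
Let Firm B play low price with probability q. Firm A is indifferent when q + 7(1−q) = 7q, giving q = 7/13.
The value is 1·(7/13) + (7)·(6/13) = 49/13.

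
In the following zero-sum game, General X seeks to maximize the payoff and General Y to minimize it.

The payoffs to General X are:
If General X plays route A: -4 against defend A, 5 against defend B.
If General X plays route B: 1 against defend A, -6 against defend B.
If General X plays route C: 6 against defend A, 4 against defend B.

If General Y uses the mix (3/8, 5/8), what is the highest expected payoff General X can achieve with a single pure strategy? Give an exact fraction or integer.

19/4

route A: (-4)·(3/8) + (5)·(5/8) = 13/8.
route B: (1)·(3/8) + (-6)·(5/8) = -27/8.
route C: (6)·(3/8) + (4)·(5/8) = 19/4.
The best pure response is route C with expected payoff 19/4.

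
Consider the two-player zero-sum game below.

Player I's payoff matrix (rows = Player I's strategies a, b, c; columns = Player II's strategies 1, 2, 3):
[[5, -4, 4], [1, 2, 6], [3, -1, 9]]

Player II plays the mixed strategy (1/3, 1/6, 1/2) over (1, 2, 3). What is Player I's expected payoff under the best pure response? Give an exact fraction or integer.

a: (5)·(1/3) + (-4)·(1/6) + (4)·(1/2) = 3.
b: (1)·(1/3) + (2)·(1/6) + (6)·(1/2) = 11/3.
c: (3)·(1/3) + (-1)·(1/6) + (9)·(1/2) = 16/3.
The best pure response is c with expected payoff 16/3.

16/3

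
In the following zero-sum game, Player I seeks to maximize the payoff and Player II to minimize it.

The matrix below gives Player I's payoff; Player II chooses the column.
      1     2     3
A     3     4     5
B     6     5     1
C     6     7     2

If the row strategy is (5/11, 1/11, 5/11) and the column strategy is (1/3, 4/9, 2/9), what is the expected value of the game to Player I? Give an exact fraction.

155/33

Against (1/3, 4/9, 2/9), each row's expected payoff is A: 35/9; B: 40/9; C: 50/9.
Taking the (5/11, 1/11, 5/11)-weighted average: (5/11)·(35/9) + (1/11)·(40/9) + (5/11)·(50/9) = 155/33.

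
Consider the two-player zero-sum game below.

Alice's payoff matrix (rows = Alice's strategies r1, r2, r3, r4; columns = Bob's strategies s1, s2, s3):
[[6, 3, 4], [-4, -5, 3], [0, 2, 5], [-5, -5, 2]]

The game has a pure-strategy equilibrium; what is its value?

3

Row minima: 3, -5, 0, -5 → Alice's maximin is 3.
Column maxima: 6, 3, 5 → Bob's minimax is 3.
They coincide at (r1, s2), so the value is 3.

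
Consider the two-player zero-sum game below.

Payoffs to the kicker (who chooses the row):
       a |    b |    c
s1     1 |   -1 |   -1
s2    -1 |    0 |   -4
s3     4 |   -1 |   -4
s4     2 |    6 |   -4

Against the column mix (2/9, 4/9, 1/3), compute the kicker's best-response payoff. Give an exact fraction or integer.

16/9

s1: (1)·(2/9) + (-1)·(4/9) + (-1)·(1/3) = -5/9.
s2: (-1)·(2/9) + (0)·(4/9) + (-4)·(1/3) = -14/9.
s3: (4)·(2/9) + (-1)·(4/9) + (-4)·(1/3) = -8/9.
s4: (2)·(2/9) + (6)·(4/9) + (-4)·(1/3) = 16/9.
The best pure response is s4 with expected payoff 16/9.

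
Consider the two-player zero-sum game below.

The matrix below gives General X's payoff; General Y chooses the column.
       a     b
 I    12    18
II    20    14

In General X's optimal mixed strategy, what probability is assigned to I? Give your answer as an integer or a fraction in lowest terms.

Row minima are 12 and 14, so General X's maximin is 14; column maxima are 20 and 18, so General Y's minimax is 18. These differ, so the equilibrium is in mixed strategies.
Let General X play I with probability p. General Y is indifferent when 12p + 20(1−p) = 18p + 14(1−p), giving p = 1/2.

1/2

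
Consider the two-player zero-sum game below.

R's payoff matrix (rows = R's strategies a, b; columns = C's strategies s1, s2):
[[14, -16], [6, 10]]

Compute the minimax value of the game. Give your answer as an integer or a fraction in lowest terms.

Row minima are -16 and 6, so R's maximin is 6; column maxima are 14 and 10, so C's minimax is 10. These differ, so the equilibrium is in mixed strategies.
Let R play a with probability p. C is indifferent when 14p + 6(1−p) = −16p + 10(1−p), giving p = 2/17.
Let C play s1 with probability q. R is indifferent when 14q − 16(1−q) = 6q + 10(1−q), giving q = 13/17.
The value is 14·(13/17) + (-16)·(4/17) = 118/17.

118/17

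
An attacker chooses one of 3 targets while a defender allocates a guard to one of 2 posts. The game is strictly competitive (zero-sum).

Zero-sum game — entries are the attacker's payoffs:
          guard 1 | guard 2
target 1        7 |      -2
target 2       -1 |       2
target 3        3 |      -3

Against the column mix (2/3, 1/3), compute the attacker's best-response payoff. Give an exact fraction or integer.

4

target 1: (7)·(2/3) + (-2)·(1/3) = 4.
target 2: (-1)·(2/3) + (2)·(1/3) = 0.
target 3: (3)·(2/3) + (-3)·(1/3) = 1.
The best pure response is target 1 with expected payoff 4.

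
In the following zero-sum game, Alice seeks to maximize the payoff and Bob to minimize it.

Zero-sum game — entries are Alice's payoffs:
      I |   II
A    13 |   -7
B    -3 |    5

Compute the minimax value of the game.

Row minima are -7 and -3, so Alice's maximin is -3; column maxima are 13 and 5, so Bob's minimax is 5. These differ, so the equilibrium is in mixed strategies.
Let Alice play A with probability p. Bob is indifferent when 13p − 3(1−p) = −7p + 5(1−p), giving p = 2/7.
Let Bob play I with probability q. Alice is indifferent when 13q − 7(1−q) = −3q + 5(1−q), giving q = 3/7.
The value is 13·(3/7) + (-7)·(4/7) = 11/7.

11/7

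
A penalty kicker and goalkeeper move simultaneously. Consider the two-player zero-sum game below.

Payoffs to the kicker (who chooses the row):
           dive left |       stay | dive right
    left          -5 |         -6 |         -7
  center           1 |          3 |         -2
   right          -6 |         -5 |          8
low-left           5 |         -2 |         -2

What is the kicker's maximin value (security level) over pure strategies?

-2

The worst-case payoff for each row is left: -7, center: -2, right: -6, low-left: -2.
The best of these is -2.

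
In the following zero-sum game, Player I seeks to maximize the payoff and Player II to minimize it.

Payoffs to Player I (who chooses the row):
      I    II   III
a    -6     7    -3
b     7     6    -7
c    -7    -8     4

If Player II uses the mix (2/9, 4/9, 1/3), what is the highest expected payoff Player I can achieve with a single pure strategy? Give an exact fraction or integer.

17/9

a: (-6)·(2/9) + (7)·(4/9) + (-3)·(1/3) = 7/9.
b: (7)·(2/9) + (6)·(4/9) + (-7)·(1/3) = 17/9.
c: (-7)·(2/9) + (-8)·(4/9) + (4)·(1/3) = -34/9.
The best pure response is b with expected payoff 17/9.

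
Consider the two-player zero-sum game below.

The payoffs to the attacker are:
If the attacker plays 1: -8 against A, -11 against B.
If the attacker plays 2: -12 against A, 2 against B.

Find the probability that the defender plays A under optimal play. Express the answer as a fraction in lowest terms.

Row minima are -11 and -12, so the attacker's maximin is -11; column maxima are -8 and 2, so the defender's minimax is -8. These differ, so the equilibrium is in mixed strategies.
Let the defender play A with probability q. The attacker is indifferent when −8q − 11(1−q) = −12q + 2(1−q), giving q = 13/17.

13/17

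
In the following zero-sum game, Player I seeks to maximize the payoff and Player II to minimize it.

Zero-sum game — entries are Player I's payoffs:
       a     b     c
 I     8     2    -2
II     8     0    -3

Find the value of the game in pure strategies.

-2

Row minima: -2, -3 → Player I's maximin is -2.
Column maxima: 8, 2, -2 → Player II's minimax is -2.
They coincide at (I, c), so the value is -2.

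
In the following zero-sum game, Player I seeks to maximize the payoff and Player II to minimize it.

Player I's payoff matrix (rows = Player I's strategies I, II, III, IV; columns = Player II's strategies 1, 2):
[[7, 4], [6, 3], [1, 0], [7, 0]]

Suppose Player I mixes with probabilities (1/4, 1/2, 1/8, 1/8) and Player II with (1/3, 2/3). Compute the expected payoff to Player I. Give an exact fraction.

Against (1/3, 2/3), each row's expected payoff is I: 5; II: 4; III: 1/3; IV: 7/3.
Taking the (1/4, 1/2, 1/8, 1/8)-weighted average: (1/4)·(5) + (1/2)·(4) + (1/8)·(1/3) + (1/8)·(7/3) = 43/12.

43/12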